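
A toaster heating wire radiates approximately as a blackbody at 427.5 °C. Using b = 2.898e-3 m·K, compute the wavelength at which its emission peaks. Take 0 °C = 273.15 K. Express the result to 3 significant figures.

T = 427.5 °C + 273.15 = 700.65 K.
Wien's displacement law: λ_max = b/T = (2.898×10⁻³ m·K)/(700.65 K) = 4.136×10⁻⁶ m.
That is 4.14 μm, in the infrared range.

λ_max ≈ 4.14 μm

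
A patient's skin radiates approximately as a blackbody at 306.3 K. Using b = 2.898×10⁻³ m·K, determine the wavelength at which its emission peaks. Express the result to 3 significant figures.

λ_max ≈ 9.46 μm

Wien's displacement law: λ_max = b/T = (2.898×10⁻³ m·K)/(306.3 K) = 9.461×10⁻⁶ m.
That is 9.46 μm, in the infrared range.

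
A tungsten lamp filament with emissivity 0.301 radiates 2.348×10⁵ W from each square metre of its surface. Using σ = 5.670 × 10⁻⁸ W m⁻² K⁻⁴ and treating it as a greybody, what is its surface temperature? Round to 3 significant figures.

I = εσT⁴, so T = (I/εσ)^(1/4) = (2.348×10⁵/(0.301×5.670×10⁻⁸))^(1/4) = 1.93×10³ K.

T ≈ 1.93×10³ K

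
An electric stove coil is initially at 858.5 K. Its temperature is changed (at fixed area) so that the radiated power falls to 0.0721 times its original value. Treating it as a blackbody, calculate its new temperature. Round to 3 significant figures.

P ∝ T⁴, so T₂/T₁ = (P₂/P₁)^(1/4) = (0.0721)^(1/4) = 0.518184.
T₂ = 858.5 × 0.518184 = 445 K.

T₂ ≈ 445 K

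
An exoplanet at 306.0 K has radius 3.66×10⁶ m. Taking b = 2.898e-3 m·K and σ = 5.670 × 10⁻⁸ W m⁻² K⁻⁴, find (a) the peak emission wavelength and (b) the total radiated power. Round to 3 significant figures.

λ_max ≈ 9.47 μm; P ≈ 8.37×10¹⁶ W

(a) λ_max = b/T = 2.898×10⁻³/306.0 = 9.471×10⁻⁶ m = 9.47 μm.
Surface area A = 4πR² = 4π(3.66×10⁶ m)² = 1.68334×10¹⁴ m².
(b) P = σAT⁴ = 5.670×10⁻⁸×1.68334×10¹⁴×(306.0)⁴ = 8.37×10¹⁶ W.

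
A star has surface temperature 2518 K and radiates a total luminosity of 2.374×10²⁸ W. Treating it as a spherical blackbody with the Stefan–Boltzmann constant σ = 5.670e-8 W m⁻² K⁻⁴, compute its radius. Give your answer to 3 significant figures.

L = 4πR²σT⁴ ⇒ R = √(L/(4πσT⁴)).
σT⁴ = 2.27932×10⁶ W/m², so R = √(2.374×10²⁸/(4π×2.27932×10⁶)) = 2.88×10¹⁰ m.

R ≈ 2.88×10¹⁰ m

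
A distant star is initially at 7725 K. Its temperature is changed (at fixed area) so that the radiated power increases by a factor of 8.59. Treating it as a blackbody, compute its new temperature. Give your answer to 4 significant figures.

T₂ ≈ 1.323×10⁴ K

P ∝ T⁴, so T₂/T₁ = (P₂/P₁)^(1/4) = (8.59)^(1/4) = 1.71198.
T₂ = 7725 × 1.71198 = 1.323×10⁴ K.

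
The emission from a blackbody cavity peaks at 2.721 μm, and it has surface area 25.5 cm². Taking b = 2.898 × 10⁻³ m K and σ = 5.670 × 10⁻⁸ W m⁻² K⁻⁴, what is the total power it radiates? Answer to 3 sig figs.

Wien's law: T = b/λ_max = 2.898×10⁻³/2.721×10⁻⁶ = 1065.05 K.
Area A = 25.5 cm² = 2.55×10⁻³ m².
Then P = σAT⁴ = 5.670×10⁻⁸×2.55×10⁻³×(1065.05)⁴ = 186 W.

P ≈ 186 W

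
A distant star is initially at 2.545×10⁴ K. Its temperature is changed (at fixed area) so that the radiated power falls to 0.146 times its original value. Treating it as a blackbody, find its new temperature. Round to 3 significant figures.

T₂ ≈ 1.57×10⁴ K

P ∝ T⁴, so T₂/T₁ = (P₂/P₁)^(1/4) = (0.146)^(1/4) = 0.618142.
T₂ = 2.545×10⁴ × 0.618142 = 1.57×10⁴ K.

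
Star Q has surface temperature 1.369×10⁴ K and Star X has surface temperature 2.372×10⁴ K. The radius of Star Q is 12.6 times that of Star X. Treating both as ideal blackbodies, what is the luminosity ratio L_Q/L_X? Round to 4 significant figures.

L ∝ R²T⁴, so L_Q/L_X = (R_Q/R_X)²(T_Q/T_X)⁴ = (12.6)² × (1.369×10⁴/2.372×10⁴)⁴ = 158.76 × 0.110957 = 17.62.

L_Q/L_X ≈ 17.62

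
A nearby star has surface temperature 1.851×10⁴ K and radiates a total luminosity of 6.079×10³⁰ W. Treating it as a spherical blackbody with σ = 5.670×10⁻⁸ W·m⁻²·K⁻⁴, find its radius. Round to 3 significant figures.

R ≈ 8.53×10⁹ m

L = 4πR²σT⁴ ⇒ R = √(L/(4πσT⁴)).
σT⁴ = 6.65593×10⁹ W/m², so R = √(6.079×10³⁰/(4π×6.65593×10⁹)) = 8.53×10⁹ m.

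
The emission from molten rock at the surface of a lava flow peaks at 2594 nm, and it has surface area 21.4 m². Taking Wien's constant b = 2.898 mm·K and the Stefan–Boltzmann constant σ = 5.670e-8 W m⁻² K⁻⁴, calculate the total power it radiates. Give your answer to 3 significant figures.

Wien's law: T = b/λ_max = 2.898×10⁻³/2.594×10⁻⁶ = 1117.19 K.
Area A = 21.4 m².
Then P = σAT⁴ = 5.670×10⁻⁸×21.4×(1117.19)⁴ = 1.89×10⁶ W.

P ≈ 1.89×10⁶ W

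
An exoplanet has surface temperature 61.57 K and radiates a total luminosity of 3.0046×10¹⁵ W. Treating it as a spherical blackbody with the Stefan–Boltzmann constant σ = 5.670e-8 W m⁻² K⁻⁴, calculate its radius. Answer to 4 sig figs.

R ≈ 1.713×10⁷ m

L = 4πR²σT⁴ ⇒ R = √(L/(4πσT⁴)).
σT⁴ = 0.814816 W/m², so R = √(3.0046×10¹⁵/(4π×0.814816)) = 1.713×10⁷ m.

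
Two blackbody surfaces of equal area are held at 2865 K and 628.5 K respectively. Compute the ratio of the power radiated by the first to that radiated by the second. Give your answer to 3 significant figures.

With equal areas, P₁/P₂ = (T₁/T₂)⁴ = (2865/628.5)⁴ = 432.

P₁/P₂ ≈ 432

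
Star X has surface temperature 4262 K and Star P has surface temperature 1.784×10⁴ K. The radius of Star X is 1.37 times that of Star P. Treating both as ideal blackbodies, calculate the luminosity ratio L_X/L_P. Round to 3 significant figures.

L_X/L_P ≈ 6.11×10⁻³

L ∝ R²T⁴, so L_X/L_P = (R_X/R_P)²(T_X/T_P)⁴ = (1.37)² × (4262/1.784×10⁴)⁴ = 1.8769 × 3.25742×10⁻³ = 6.11×10⁻³.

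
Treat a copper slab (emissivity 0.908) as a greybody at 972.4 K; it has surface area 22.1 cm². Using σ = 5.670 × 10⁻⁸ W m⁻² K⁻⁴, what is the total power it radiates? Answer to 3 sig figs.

P ≈ 102 W

Area A = 22.1 cm² = 2.21×10⁻³ m².
P = εσAT⁴ = 0.908 × 5.670×10⁻⁸ × 2.21×10⁻³ × (972.4)⁴ = 102 W.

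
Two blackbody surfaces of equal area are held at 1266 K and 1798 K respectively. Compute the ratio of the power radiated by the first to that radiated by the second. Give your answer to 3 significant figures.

P₁/P₂ ≈ 0.246

With equal areas, P₁/P₂ = (T₁/T₂)⁴ = (1266/1798)⁴ = 0.246.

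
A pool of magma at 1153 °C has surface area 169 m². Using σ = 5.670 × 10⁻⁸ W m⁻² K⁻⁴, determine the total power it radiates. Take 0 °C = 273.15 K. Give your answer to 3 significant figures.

T = 1153 °C + 273.15 = 1426.15 K.
Area A = 169 m².
P = σAT⁴ = 5.670×10⁻⁸ × 169 × (1426.15)⁴ = 3.96×10⁷ W.

P ≈ 3.96×10⁷ W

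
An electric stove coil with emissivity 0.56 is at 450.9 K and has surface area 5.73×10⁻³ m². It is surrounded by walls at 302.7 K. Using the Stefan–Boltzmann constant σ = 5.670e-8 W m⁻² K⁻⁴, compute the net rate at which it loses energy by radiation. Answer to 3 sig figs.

Net loss ≈ 5.99 W

Area A = 5.73×10⁻³ m².
Net radiated power P_net = εσA(T⁴ − T₀⁴) = 0.56×5.670×10⁻⁸×5.73×10⁻³×(450.9⁴ − 302.7⁴).
T⁴ − T₀⁴ = 4.13353×10¹⁰ − 8.39556×10⁹ = 3.29397×10¹⁰ K⁴, so P_net = 5.99 W.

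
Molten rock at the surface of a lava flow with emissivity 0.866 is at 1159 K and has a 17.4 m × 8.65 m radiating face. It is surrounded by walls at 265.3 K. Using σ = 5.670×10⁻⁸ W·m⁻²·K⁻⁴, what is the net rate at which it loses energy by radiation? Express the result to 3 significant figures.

Area A = 17.4 × 8.65 = 150.51 m².
Net radiated power P_net = εσA(T⁴ − T₀⁴) = 0.866×5.670×10⁻⁸×150.51×(1159⁴ − 265.3⁴).
T⁴ − T₀⁴ = 1.80440×10¹² − 4.95392×10⁹ = 1.79945×10¹² K⁴, so P_net = 1.33×10⁷ W.

Net loss ≈ 1.33×10⁷ W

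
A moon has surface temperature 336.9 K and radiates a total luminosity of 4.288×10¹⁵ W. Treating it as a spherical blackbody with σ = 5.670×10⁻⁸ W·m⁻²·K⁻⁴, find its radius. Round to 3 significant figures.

R ≈ 6.83×10⁵ m

L = 4πR²σT⁴ ⇒ R = √(L/(4πσT⁴)).
σT⁴ = 730.444 W/m², so R = √(4.288×10¹⁵/(4π×730.444)) = 6.83×10⁵ m.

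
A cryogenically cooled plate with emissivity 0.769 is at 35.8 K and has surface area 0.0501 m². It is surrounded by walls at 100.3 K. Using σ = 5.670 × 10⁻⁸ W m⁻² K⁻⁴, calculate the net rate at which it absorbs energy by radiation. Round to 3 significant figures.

Area A = 0.0501 m².
Net radiated power P_net = εσA(T⁴ − T₀⁴) = 0.769×5.670×10⁻⁸×0.0501×(35.8⁴ − 100.3⁴).
T⁴ − T₀⁴ = 1.64260×10⁶ − 1.01205×10⁸ = -9.95624×10⁷ K⁴, so P_net = -0.217 W — negative, meaning a net gain of 0.217 W.

Net gain ≈ 0.217 W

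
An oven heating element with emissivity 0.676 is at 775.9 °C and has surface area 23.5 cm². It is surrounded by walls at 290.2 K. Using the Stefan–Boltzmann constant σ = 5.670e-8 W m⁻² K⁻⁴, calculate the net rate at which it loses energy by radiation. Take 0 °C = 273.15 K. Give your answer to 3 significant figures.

Net loss ≈ 108 W

T = 775.9 °C + 273.15 = 1049.05 K.
Area A = 23.5 cm² = 2.35×10⁻³ m².
Net radiated power P_net = εσA(T⁴ − T₀⁴) = 0.676×5.670×10⁻⁸×2.35×10⁻³×(1049.05⁴ − 290.2⁴).
T⁴ − T₀⁴ = 1.21111×10¹² − 7.09234×10⁹ = 1.20402×10¹² K⁴, so P_net = 108 W.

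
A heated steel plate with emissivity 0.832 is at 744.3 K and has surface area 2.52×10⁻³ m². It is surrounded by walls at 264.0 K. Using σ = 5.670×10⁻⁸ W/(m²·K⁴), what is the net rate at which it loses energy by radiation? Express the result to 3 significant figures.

Net loss ≈ 35.9 W

Area A = 2.52×10⁻³ m².
Net radiated power P_net = εσA(T⁴ − T₀⁴) = 0.832×5.670×10⁻⁸×2.52×10⁻³×(744.3⁴ − 264.0⁴).
T⁴ − T₀⁴ = 3.06897×10¹¹ − 4.85753×10⁹ = 3.02039×10¹¹ K⁴, so P_net = 35.9 W.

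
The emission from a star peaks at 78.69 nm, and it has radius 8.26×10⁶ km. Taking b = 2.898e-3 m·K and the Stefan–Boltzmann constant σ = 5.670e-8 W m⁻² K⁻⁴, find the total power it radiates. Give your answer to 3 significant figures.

P ≈ 8.94×10³¹ W

Wien's law: T = b/λ_max = 2.898×10⁻³/7.869×10⁻⁸ = 36828.1 K.
Surface area A = 4πR² = 4π(8.26×10⁹ m)² = 8.57373×10²⁰ m².
Then P = σAT⁴ = 5.670×10⁻⁸×8.57373×10²⁰×(36828.1)⁴ = 8.94×10³¹ W.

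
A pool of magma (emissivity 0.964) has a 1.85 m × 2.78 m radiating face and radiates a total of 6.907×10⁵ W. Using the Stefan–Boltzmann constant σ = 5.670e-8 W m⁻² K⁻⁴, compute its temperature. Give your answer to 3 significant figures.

T ≈ 1.25×10³ K

Area A = 1.85 × 2.78 = 5.143 m².
P = εσAT⁴ ⇒ T = (P/(εσA))^(1/4) = (6.907×10⁵/(0.964×5.670×10⁻⁸×5.143))^(1/4) = 1.25×10³ K.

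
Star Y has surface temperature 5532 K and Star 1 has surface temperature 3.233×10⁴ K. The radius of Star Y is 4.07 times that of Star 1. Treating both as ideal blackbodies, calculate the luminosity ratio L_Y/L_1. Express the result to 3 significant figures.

L ∝ R²T⁴, so L_Y/L_1 = (R_Y/R_1)²(T_Y/T_1)⁴ = (4.07)² × (5532/3.233×10⁴)⁴ = 16.5649 × 8.57247×10⁻⁴ = 0.0142.

L_Y/L_1 ≈ 0.0142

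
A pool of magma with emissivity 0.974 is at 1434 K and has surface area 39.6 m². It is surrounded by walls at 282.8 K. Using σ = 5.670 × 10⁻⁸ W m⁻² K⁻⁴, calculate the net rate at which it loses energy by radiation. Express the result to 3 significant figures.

Net loss ≈ 9.23×10⁶ W

Area A = 39.6 m².
Net radiated power P_net = εσA(T⁴ − T₀⁴) = 0.974×5.670×10⁻⁸×39.6×(1434⁴ − 282.8⁴).
T⁴ − T₀⁴ = 4.22860×10¹² − 6.39613×10⁹ = 4.22220×10¹² K⁴, so P_net = 9.23×10⁶ W.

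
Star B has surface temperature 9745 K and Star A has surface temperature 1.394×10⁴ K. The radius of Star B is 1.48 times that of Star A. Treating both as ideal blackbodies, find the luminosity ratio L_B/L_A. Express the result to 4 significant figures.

L_B/L_A ≈ 0.5231

L ∝ R²T⁴, so L_B/L_A = (R_B/R_A)²(T_B/T_A)⁴ = (1.48)² × (9745/1.394×10⁴)⁴ = 2.1904 × 0.238823 = 0.5231.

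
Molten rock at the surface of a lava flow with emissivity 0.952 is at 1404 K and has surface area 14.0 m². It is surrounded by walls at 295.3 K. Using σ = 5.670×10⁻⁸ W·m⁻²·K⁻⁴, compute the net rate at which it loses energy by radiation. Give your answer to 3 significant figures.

Area A = 14.0 m².
Net radiated power P_net = εσA(T⁴ − T₀⁴) = 0.952×5.670×10⁻⁸×14.0×(1404⁴ − 295.3⁴).
T⁴ − T₀⁴ = 3.88569×10¹² − 7.60420×10⁹ = 3.87809×10¹² K⁴, so P_net = 2.93×10⁶ W.

Net loss ≈ 2.93×10⁶ W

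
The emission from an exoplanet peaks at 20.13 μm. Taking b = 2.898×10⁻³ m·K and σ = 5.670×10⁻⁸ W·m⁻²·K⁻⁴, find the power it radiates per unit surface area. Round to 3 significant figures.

I ≈ 24.4 W/m²

Wien's law: T = b/λ_max = 2.898×10⁻³/2.013×10⁻⁵ = 143.964 K.
Then I = σT⁴ = 5.670×10⁻⁸×(143.964)⁴ = 24.4 W/m².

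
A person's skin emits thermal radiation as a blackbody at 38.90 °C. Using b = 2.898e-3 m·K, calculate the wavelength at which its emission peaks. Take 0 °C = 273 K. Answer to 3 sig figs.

T = 38.90 °C + 273 = 311.90 K.
Wien's displacement law: λ_max = b/T = (2.898×10⁻³ m·K)/(311.90 K) = 9.291×10⁻⁶ m.
That is 9.29 μm, in the infrared range.

λ_max ≈ 9.29 μm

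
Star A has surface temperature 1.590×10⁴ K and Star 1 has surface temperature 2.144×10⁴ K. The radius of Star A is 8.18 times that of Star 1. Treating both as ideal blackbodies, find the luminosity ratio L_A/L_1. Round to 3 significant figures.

L ∝ R²T⁴, so L_A/L_1 = (R_A/R_1)²(T_A/T_1)⁴ = (8.18)² × (1.590×10⁴/2.144×10⁴)⁴ = 66.9124 × 0.302475 = 20.2.

L_A/L_1 ≈ 20.2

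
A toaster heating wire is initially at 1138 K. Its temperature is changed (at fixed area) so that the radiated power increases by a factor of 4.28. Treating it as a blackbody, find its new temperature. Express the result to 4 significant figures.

P ∝ T⁴, so T₂/T₁ = (P₂/P₁)^(1/4) = (4.28)^(1/4) = 1.43834.
T₂ = 1138 × 1.43834 = 1637 K.

T₂ ≈ 1637 K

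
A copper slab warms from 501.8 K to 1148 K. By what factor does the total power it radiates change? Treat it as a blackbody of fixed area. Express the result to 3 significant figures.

P₂/P₁ ≈ 27.4

P ∝ T⁴, so P₂/P₁ = (T₂/T₁)⁴ = (1148/501.8)⁴ = (2.28776)⁴ = 27.4.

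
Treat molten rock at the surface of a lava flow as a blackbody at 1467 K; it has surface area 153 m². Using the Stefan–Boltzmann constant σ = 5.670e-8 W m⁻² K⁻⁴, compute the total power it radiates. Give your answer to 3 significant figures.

P ≈ 4.02×10⁷ W

Area A = 153 m².
P = σAT⁴ = 5.670×10⁻⁸ × 153 × (1467)⁴ = 4.02×10⁷ W.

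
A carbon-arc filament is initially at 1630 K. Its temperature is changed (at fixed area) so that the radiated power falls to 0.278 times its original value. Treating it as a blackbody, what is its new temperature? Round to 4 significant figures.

P ∝ T⁴, so T₂/T₁ = (P₂/P₁)^(1/4) = (0.278)^(1/4) = 0.726125.
T₂ = 1630 × 0.726125 = 1184 K.

T₂ ≈ 1184 K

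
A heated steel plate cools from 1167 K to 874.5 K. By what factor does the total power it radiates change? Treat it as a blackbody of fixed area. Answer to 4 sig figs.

P₂/P₁ ≈ 0.3153

P ∝ T⁴, so P₂/P₁ = (T₂/T₁)⁴ = (874.5/1167)⁴ = (0.749357)⁴ = 0.3153.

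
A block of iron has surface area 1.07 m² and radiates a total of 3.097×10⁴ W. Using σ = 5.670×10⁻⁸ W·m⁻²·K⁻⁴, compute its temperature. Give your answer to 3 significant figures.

Area A = 1.07 m².
P = σAT⁴ ⇒ T = (P/(σA))^(1/4) = (3.097×10⁴/(5.670×10⁻⁸×1.07))^(1/4) = 845 K.

T ≈ 845 K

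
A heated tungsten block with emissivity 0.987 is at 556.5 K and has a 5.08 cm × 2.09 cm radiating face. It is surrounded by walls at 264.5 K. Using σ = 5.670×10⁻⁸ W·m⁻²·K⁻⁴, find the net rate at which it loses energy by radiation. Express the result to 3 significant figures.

Net loss ≈ 5.41 W

Area A = 0.0508 × 0.0209 = 1.06172×10⁻³ m².
Net radiated power P_net = εσA(T⁴ − T₀⁴) = 0.987×5.670×10⁻⁸×1.06172×10⁻³×(556.5⁴ − 264.5⁴).
T⁴ − T₀⁴ = 9.59093×10¹⁰ − 4.89444×10⁹ = 9.10149×10¹⁰ K⁴, so P_net = 5.41 W.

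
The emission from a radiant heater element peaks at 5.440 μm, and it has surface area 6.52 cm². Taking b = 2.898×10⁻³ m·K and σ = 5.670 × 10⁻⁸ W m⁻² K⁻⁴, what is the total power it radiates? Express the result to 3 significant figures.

P ≈ 2.98 W

Wien's law: T = b/λ_max = 2.898×10⁻³/5.440×10⁻⁶ = 532.721 K.
Area A = 6.52 cm² = 6.52×10⁻⁴ m².
Then P = σAT⁴ = 5.670×10⁻⁸×6.52×10⁻⁴×(532.721)⁴ = 2.98 W.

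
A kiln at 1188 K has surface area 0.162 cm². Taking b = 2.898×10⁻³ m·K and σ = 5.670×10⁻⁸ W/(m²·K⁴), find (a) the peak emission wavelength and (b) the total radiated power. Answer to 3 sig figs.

(a) λ_max = b/T = 2.898×10⁻³/1188 = 2.439×10⁻⁶ m = 2.44 μm.
Area A = 0.162 cm² = 1.62×10⁻⁵ m².
(b) P = σAT⁴ = 5.670×10⁻⁸×1.62×10⁻⁵×(1188)⁴ = 1.83 W.

λ_max ≈ 2.44 μm; P ≈ 1.83 W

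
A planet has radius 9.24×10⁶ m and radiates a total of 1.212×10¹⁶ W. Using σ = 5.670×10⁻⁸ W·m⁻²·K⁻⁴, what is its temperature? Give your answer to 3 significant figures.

Surface area A = 4πR² = 4π(9.24×10⁶ m)² = 1.07289×10¹⁵ m².
P = σAT⁴ ⇒ T = (P/(σA))^(1/4) = (1.212×10¹⁶/(5.670×10⁻⁸×1.07289×10¹⁵))^(1/4) = 119 K.

T ≈ 119 K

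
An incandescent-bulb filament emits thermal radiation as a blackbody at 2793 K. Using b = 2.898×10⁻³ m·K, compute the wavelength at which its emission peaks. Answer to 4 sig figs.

Wien's displacement law: λ_max = b/T = (2.898×10⁻³ m·K)/(2793 K) = 1.0376×10⁻⁶ m.
That is 1.038 μm, in the infrared range.

λ_max ≈ 1.038 μm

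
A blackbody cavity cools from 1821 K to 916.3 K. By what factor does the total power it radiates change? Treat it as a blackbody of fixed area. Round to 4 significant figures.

P₂/P₁ ≈ 0.06411

P ∝ T⁴, so P₂/P₁ = (T₂/T₁)⁴ = (916.3/1821)⁴ = (0.503185)⁴ = 0.06411.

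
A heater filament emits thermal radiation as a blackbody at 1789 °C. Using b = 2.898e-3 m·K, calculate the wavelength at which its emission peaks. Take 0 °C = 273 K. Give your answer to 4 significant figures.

T = 1789 °C + 273 = 2062 K.
Wien's displacement law: λ_max = b/T = (2.898×10⁻³ m·K)/(2062 K) = 1.4054×10⁻⁶ m.
That is 1405 nm, in the infrared range.

λ_max ≈ 1405 nm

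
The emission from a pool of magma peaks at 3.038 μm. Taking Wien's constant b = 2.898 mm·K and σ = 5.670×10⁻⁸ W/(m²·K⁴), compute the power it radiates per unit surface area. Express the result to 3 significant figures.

Wien's law: T = b/λ_max = 2.898×10⁻³/3.038×10⁻⁶ = 953.917 K.
Then I = σT⁴ = 5.670×10⁻⁸×(953.917)⁴ = 4.69×10⁴ W/m².

I ≈ 4.69×10⁴ W/m²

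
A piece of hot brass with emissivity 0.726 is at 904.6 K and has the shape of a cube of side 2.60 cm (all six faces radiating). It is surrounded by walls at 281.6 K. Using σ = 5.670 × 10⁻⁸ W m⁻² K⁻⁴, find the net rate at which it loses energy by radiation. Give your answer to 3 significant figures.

Net loss ≈ 111 W

Area A = 6s² = 6×(0.0260 m)² = 4.056×10⁻³ m².
Net radiated power P_net = εσA(T⁴ − T₀⁴) = 0.726×5.670×10⁻⁸×4.056×10⁻³×(904.6⁴ − 281.6⁴).
T⁴ − T₀⁴ = 6.69617×10¹¹ − 6.28826×10⁹ = 6.63329×10¹¹ K⁴, so P_net = 111 W.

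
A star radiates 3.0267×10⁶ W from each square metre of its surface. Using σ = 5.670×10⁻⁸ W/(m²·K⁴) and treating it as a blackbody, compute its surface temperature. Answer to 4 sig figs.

I = σT⁴, so T = (I/σ)^(1/4) = (3.0267×10⁶/(5.670×10⁻⁸))^(1/4) = 2703 K.

T ≈ 2703 K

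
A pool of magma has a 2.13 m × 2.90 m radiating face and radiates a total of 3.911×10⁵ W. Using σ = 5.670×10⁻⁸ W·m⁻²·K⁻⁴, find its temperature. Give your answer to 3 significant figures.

T ≈ 1.03×10³ K

Area A = 2.13 × 2.90 = 6.177 m².
P = σAT⁴ ⇒ T = (P/(σA))^(1/4) = (3.911×10⁵/(5.670×10⁻⁸×6.177))^(1/4) = 1.03×10³ K.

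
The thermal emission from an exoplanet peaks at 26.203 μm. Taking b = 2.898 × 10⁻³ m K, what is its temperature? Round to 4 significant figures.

T ≈ 110.6 K

Wien's law gives T = b/λ_max = (2.898×10⁻³ m·K)/(2.6203×10⁻⁵ m) = 110.6 K.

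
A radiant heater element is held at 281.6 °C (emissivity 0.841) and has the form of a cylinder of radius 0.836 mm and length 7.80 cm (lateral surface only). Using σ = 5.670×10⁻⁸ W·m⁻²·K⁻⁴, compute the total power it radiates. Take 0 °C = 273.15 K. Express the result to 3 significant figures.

P ≈ 1.85 W

T = 281.6 °C + 273.15 = 554.75 K.
Lateral area A = 2πrL = 2π×8.36×10⁻⁴×0.0780 = 4.09714×10⁻⁴ m².
P = εσAT⁴ = 0.841 × 5.670×10⁻⁸ × 4.09714×10⁻⁴ × (554.75)⁴ = 1.85 W.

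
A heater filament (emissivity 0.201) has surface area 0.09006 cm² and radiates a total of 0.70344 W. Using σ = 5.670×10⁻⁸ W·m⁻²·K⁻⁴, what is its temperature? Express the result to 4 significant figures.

T ≈ 1618 K

Area A = 0.09006 cm² = 9.006×10⁻⁶ m².
P = εσAT⁴ ⇒ T = (P/(εσA))^(1/4) = (0.70344/(0.201×5.670×10⁻⁸×9.006×10⁻⁶))^(1/4) = 1618 K.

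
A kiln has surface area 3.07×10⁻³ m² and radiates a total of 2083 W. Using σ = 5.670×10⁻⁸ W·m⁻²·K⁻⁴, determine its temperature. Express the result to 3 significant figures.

Area A = 3.07×10⁻³ m².
P = σAT⁴ ⇒ T = (P/(σA))^(1/4) = (2083/(5.670×10⁻⁸×3.07×10⁻³))^(1/4) = 1.86×10³ K.

T ≈ 1.86×10³ K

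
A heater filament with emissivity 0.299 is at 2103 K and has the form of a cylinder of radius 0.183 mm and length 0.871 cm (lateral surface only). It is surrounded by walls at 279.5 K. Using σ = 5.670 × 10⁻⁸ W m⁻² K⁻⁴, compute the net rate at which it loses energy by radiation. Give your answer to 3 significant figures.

Lateral area A = 2πrL = 2π×1.83×10⁻⁴×8.71×10⁻³ = 1.00150×10⁻⁵ m².
Net radiated power P_net = εσA(T⁴ − T₀⁴) = 0.299×5.670×10⁻⁸×1.00150×10⁻⁵×(2103⁴ − 279.5⁴).
T⁴ − T₀⁴ = 1.95595×10¹³ − 6.10277×10⁹ = 1.95534×10¹³ K⁴, so P_net = 3.32 W.

Net loss ≈ 3.32 W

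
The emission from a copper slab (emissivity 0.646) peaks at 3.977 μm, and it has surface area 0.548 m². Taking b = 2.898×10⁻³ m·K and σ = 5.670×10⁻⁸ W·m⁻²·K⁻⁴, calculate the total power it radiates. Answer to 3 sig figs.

P ≈ 5.66×10³ W

Wien's law: T = b/λ_max = 2.898×10⁻³/3.977×10⁻⁶ = 728.690 K.
Area A = 0.548 m².
Then P = εσAT⁴ = 0.646×5.670×10⁻⁸×0.548×(728.690)⁴ = 5.66×10³ W.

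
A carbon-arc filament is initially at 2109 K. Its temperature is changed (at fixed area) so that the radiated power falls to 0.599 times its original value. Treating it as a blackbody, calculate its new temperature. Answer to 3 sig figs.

P ∝ T⁴, so T₂/T₁ = (P₂/P₁)^(1/4) = (0.599)^(1/4) = 0.879745.
T₂ = 2109 × 0.879745 = 1.86×10³ K.

T₂ ≈ 1.86×10³ K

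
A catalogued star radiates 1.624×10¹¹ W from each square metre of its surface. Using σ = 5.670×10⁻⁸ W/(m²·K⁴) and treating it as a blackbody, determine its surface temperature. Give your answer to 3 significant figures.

T ≈ 4.11×10⁴ K

I = σT⁴, so T = (I/σ)^(1/4) = (1.624×10¹¹/(5.670×10⁻⁸))^(1/4) = 4.11×10⁴ K.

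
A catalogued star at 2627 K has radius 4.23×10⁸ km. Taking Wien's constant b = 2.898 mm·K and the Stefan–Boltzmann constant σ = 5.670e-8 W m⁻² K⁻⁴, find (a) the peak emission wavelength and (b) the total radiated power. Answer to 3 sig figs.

λ_max ≈ 1.10 μm; P ≈ 6.07×10³⁰ W

(a) λ_max = b/T = 2.898×10⁻³/2627 = 1.103×10⁻⁶ m = 1.10 μm.
Surface area A = 4πR² = 4π(4.23×10¹¹ m)² = 2.24849×10²⁴ m².
(b) P = σAT⁴ = 5.670×10⁻⁸×2.24849×10²⁴×(2627)⁴ = 6.07×10³⁰ W.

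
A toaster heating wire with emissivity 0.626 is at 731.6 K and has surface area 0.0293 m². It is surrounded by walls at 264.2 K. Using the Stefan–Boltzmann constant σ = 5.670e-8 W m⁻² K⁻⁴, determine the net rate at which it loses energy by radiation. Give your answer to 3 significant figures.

Area A = 0.0293 m².
Net radiated power P_net = εσA(T⁴ − T₀⁴) = 0.626×5.670×10⁻⁸×0.0293×(731.6⁴ − 264.2⁴).
T⁴ − T₀⁴ = 2.86480×10¹¹ − 4.87227×10⁹ = 2.81608×10¹¹ K⁴, so P_net = 293 W.

Net loss ≈ 293 W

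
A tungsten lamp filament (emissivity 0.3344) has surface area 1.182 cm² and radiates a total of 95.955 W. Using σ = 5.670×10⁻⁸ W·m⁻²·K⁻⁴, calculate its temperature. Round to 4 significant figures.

Area A = 1.182 cm² = 1.182×10⁻⁴ m².
P = εσAT⁴ ⇒ T = (P/(εσA))^(1/4) = (95.955/(0.3344×5.670×10⁻⁸×1.182×10⁻⁴))^(1/4) = 2558 K.

T ≈ 2558 K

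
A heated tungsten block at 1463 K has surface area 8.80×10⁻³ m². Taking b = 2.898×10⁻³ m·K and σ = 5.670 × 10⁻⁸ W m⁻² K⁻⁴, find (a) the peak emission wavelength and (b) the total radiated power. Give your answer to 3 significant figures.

(a) λ_max = b/T = 2.898×10⁻³/1463 = 1.981×10⁻⁶ m = 1.98×10³ nm.
Area A = 8.80×10⁻³ m².
(b) P = σAT⁴ = 5.670×10⁻⁸×8.80×10⁻³×(1463)⁴ = 2.29×10³ W.

λ_max ≈ 1.98×10³ nm; P ≈ 2.29×10³ W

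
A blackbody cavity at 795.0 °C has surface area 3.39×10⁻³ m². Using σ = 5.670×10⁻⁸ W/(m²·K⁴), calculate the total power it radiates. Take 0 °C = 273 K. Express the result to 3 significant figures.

P ≈ 250 W

T = 795.0 °C + 273 = 1068.0 K.
Area A = 3.39×10⁻³ m².
P = σAT⁴ = 5.670×10⁻⁸ × 3.39×10⁻³ × (1068.0)⁴ = 250 W.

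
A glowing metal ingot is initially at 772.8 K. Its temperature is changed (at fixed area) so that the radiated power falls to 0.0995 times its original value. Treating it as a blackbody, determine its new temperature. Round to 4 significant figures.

P ∝ T⁴, so T₂/T₁ = (P₂/P₁)^(1/4) = (0.0995)^(1/4) = 0.561637.
T₂ = 772.8 × 0.561637 = 434.0 K.

T₂ ≈ 434.0 K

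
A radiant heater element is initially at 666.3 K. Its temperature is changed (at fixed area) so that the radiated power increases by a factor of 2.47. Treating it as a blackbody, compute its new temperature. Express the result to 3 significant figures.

P ∝ T⁴, so T₂/T₁ = (P₂/P₁)^(1/4) = (2.47)^(1/4) = 1.25364.
T₂ = 666.3 × 1.25364 = 835 K.

T₂ ≈ 835 K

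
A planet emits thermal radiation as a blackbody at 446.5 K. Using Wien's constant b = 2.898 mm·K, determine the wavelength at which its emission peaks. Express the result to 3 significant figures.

Wien's displacement law: λ_max = b/T = (2.898×10⁻³ m·K)/(446.5 K) = 6.490×10⁻⁶ m.
That is 6.49 μm, in the infrared range.

λ_max ≈ 6.49 μm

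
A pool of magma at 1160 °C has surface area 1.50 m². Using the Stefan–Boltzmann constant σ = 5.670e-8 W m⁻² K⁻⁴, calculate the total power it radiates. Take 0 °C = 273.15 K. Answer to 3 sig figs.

P ≈ 3.59×10⁵ W

T = 1160 °C + 273.15 = 1433.15 K.
Area A = 1.50 m².
P = σAT⁴ = 5.670×10⁻⁸ × 1.50 × (1433.15)⁴ = 3.59×10⁵ W.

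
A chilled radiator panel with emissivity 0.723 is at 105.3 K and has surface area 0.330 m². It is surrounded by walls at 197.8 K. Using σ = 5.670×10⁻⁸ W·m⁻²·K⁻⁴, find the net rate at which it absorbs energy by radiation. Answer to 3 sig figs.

Area A = 0.330 m².
Net radiated power P_net = εσA(T⁴ − T₀⁴) = 0.723×5.670×10⁻⁸×0.330×(105.3⁴ − 197.8⁴).
T⁴ − T₀⁴ = 1.22946×10⁸ − 1.53075×10⁹ = -1.40780×10⁹ K⁴, so P_net = -19.0 W — negative, meaning a net gain of 19.0 W.

Net gain ≈ 19.0 W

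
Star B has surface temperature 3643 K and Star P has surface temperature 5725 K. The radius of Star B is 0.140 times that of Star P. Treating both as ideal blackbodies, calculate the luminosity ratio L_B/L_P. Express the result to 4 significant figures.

L_B/L_P ≈ 3.214×10⁻³

L ∝ R²T⁴, so L_B/L_P = (R_B/R_P)²(T_B/T_P)⁴ = (0.140)² × (3643/5725)⁴ = 0.0196 × 0.163959 = 3.214×10⁻³.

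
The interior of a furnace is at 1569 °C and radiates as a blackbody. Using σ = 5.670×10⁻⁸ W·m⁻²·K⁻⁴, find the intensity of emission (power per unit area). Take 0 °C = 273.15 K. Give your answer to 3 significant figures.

I ≈ 6.53×10⁵ W/m²

T = 1569 °C + 273.15 = 1842.15 K.
Stefan–Boltzmann: I = σT⁴ = 5.670×10⁻⁸ × (1842.15)⁴ = 6.53×10⁵ W/m².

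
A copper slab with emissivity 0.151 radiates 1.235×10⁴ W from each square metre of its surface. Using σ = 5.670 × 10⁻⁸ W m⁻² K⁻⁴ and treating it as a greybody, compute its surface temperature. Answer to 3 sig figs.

I = εσT⁴, so T = (I/εσ)^(1/4) = (1.235×10⁴/(0.151×5.670×10⁻⁸))^(1/4) = 1.10×10³ K.

T ≈ 1.10×10³ K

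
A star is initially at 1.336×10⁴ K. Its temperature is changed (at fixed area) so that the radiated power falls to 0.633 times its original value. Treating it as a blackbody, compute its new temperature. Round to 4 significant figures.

P ∝ T⁴, so T₂/T₁ = (P₂/P₁)^(1/4) = (0.633)^(1/4) = 0.891971.
T₂ = 1.336×10⁴ × 0.891971 = 1.192×10⁴ K.

T₂ ≈ 1.192×10⁴ K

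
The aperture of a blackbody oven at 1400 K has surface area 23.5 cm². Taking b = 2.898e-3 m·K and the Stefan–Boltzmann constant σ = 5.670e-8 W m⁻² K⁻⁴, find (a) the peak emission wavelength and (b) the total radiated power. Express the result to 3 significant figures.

λ_max ≈ 2.07×10³ nm; P ≈ 512 W

(a) λ_max = b/T = 2.898×10⁻³/1400 = 2.070×10⁻⁶ m = 2.07×10³ nm.
Area A = 23.5 cm² = 2.35×10⁻³ m².
(b) P = σAT⁴ = 5.670×10⁻⁸×2.35×10⁻³×(1400)⁴ = 512 W.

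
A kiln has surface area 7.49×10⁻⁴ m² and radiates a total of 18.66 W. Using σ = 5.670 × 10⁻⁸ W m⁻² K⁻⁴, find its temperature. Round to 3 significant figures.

T ≈ 814 K

Area A = 7.49×10⁻⁴ m².
P = σAT⁴ ⇒ T = (P/(σA))^(1/4) = (18.66/(5.670×10⁻⁸×7.49×10⁻⁴))^(1/4) = 814 K.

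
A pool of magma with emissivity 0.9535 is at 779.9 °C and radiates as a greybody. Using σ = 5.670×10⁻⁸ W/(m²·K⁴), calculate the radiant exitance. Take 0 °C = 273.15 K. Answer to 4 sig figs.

T = 779.9 °C + 273.15 = 1053.05 K.
Stefan–Boltzmann: I = εσT⁴ = 0.9535 × 5.670×10⁻⁸ × (1053.05)⁴ = 6.648×10⁴ W/m².

I ≈ 6.648×10⁴ W/m²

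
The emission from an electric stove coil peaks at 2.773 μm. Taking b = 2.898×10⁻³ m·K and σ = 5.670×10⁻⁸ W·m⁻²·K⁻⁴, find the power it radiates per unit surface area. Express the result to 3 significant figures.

Wien's law: T = b/λ_max = 2.898×10⁻³/2.773×10⁻⁶ = 1045.08 K.
Then I = σT⁴ = 5.670×10⁻⁸×(1045.08)⁴ = 6.76×10⁴ W/m².

I ≈ 6.76×10⁴ W/m²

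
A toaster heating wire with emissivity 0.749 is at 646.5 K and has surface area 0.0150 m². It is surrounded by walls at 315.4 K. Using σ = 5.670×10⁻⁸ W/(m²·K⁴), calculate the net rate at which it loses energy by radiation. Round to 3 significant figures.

Area A = 0.0150 m².
Net radiated power P_net = εσA(T⁴ − T₀⁴) = 0.749×5.670×10⁻⁸×0.0150×(646.5⁴ − 315.4⁴).
T⁴ − T₀⁴ = 1.74692×10¹¹ − 9.89571×10⁹ = 1.64796×10¹¹ K⁴, so P_net = 105 W.

Net loss ≈ 105 W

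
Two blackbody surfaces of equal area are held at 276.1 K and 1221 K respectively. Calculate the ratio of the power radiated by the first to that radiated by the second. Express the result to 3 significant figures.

With equal areas, P₁/P₂ = (T₁/T₂)⁴ = (276.1/1221)⁴ = 2.61×10⁻³.

P₁/P₂ ≈ 2.61×10⁻³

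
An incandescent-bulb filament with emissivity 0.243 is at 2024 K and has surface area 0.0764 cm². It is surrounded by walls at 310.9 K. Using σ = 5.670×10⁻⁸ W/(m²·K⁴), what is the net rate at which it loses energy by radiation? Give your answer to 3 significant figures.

Net loss ≈ 1.77 W

Area A = 0.0764 cm² = 7.64×10⁻⁶ m².
Net radiated power P_net = εσA(T⁴ − T₀⁴) = 0.243×5.670×10⁻⁸×7.64×10⁻⁶×(2024⁴ − 310.9⁴).
T⁴ − T₀⁴ = 1.67819×10¹³ − 9.34293×10⁹ = 1.67726×10¹³ K⁴, so P_net = 1.77 W.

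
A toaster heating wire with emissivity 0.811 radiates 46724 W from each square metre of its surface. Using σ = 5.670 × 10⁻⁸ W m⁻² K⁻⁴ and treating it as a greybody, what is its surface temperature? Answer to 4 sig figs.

I = εσT⁴, so T = (I/εσ)^(1/4) = (46724/(0.811×5.670×10⁻⁸))^(1/4) = 1004 K.

T ≈ 1004 K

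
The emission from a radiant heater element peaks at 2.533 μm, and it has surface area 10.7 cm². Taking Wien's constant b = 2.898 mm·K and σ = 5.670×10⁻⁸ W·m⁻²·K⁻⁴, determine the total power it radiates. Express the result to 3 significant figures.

Wien's law: T = b/λ_max = 2.898×10⁻³/2.533×10⁻⁶ = 1144.10 K.
Area A = 10.7 cm² = 1.07×10⁻³ m².
Then P = σAT⁴ = 5.670×10⁻⁸×1.07×10⁻³×(1144.10)⁴ = 104 W.

P ≈ 104 W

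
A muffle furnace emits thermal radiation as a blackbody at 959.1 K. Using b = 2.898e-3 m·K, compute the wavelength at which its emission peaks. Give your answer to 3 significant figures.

λ_max ≈ 3.02 μm

Wien's displacement law: λ_max = b/T = (2.898×10⁻³ m·K)/(959.1 K) = 3.022×10⁻⁶ m.
That is 3.02 μm, in the infrared range.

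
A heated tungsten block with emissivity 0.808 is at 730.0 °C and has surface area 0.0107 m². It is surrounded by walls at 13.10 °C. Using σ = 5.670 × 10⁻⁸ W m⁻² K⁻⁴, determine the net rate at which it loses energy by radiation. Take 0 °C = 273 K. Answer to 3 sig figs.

Net loss ≈ 493 W

T = 730.0 °C + 273 = 1003.0 K.
Surroundings: T = 13.10 °C + 273 = 286.10 K.
Area A = 0.0107 m².
Net radiated power P_net = εσA(T⁴ − T₀⁴) = 0.808×5.670×10⁻⁸×0.0107×(1003.0⁴ − 286.10⁴).
T⁴ − T₀⁴ = 1.01205×10¹² − 6.69995×10⁹ = 1.00535×10¹² K⁴, so P_net = 493 W.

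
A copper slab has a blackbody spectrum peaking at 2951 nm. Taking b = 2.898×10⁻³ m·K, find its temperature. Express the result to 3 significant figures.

Wien's law gives T = b/λ_max = (2.898×10⁻³ m·K)/(2.951×10⁻⁶ m) = 982 K.

T ≈ 982 K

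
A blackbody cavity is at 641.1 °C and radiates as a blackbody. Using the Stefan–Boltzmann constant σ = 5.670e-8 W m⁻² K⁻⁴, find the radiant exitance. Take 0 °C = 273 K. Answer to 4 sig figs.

I ≈ 3.959×10⁴ W/m²

T = 641.1 °C + 273 = 914.1 K.
Stefan–Boltzmann: I = σT⁴ = 5.670×10⁻⁸ × (914.1)⁴ = 3.959×10⁴ W/m².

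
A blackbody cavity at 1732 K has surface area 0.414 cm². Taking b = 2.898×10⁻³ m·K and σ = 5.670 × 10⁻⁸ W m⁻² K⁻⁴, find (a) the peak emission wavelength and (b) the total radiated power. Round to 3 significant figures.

(a) λ_max = b/T = 2.898×10⁻³/1732 = 1.673×10⁻⁶ m = 1.67 μm.
Area A = 0.414 cm² = 4.14×10⁻⁵ m².
(b) P = σAT⁴ = 5.670×10⁻⁸×4.14×10⁻⁵×(1732)⁴ = 21.1 W.

λ_max ≈ 1.67 μm; P ≈ 21.1 W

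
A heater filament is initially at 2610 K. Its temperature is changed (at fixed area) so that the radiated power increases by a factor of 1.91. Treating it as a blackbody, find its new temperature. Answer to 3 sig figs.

P ∝ T⁴, so T₂/T₁ = (P₂/P₁)^(1/4) = (1.91)^(1/4) = 1.17560.
T₂ = 2610 × 1.17560 = 3.07×10³ K.

T₂ ≈ 3.07×10³ K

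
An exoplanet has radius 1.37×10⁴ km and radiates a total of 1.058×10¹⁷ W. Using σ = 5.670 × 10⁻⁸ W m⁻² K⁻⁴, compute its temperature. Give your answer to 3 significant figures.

Surface area A = 4πR² = 4π(1.37×10⁷ m)² = 2.35858×10¹⁵ m².
P = σAT⁴ ⇒ T = (P/(σA))^(1/4) = (1.058×10¹⁷/(5.670×10⁻⁸×2.35858×10¹⁵))^(1/4) = 168 K.

T ≈ 168 K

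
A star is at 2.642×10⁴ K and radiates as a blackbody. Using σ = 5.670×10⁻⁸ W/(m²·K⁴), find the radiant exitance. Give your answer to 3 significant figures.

Stefan–Boltzmann: I = σT⁴ = 5.670×10⁻⁸ × (2.642×10⁴)⁴ = 2.76×10¹⁰ W/m².

I ≈ 2.76×10¹⁰ W/m²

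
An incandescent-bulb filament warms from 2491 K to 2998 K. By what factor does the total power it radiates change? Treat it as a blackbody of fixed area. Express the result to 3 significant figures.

P ∝ T⁴, so P₂/P₁ = (T₂/T₁)⁴ = (2998/2491)⁴ = (1.20353)⁴ = 2.10.

P₂/P₁ ≈ 2.10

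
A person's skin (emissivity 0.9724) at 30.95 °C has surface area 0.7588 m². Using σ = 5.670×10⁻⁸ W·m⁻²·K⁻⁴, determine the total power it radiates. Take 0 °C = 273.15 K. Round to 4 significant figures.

P ≈ 357.8 W

T = 30.95 °C + 273.15 = 304.10 K.
Area A = 0.7588 m².
P = εσAT⁴ = 0.9724 × 5.670×10⁻⁸ × 0.7588 × (304.10)⁴ = 357.8 W.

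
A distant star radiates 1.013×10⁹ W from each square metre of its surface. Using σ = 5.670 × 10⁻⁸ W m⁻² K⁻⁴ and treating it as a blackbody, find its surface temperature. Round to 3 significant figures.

I = σT⁴, so T = (I/σ)^(1/4) = (1.013×10⁹/(5.670×10⁻⁸))^(1/4) = 1.16×10⁴ K.

T ≈ 1.16×10⁴ K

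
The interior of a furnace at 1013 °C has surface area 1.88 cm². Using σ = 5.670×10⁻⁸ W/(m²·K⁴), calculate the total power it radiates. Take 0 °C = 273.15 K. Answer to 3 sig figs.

P ≈ 29.2 W

T = 1013 °C + 273.15 = 1286.15 K.
Area A = 1.88 cm² = 1.88×10⁻⁴ m².
P = σAT⁴ = 5.670×10⁻⁸ × 1.88×10⁻⁴ × (1286.15)⁴ = 29.2 W.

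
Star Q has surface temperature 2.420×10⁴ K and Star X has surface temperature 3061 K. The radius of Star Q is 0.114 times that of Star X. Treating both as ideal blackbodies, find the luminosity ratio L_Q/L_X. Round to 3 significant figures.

L ∝ R²T⁴, so L_Q/L_X = (R_Q/R_X)²(T_Q/T_X)⁴ = (0.114)² × (2.420×10⁴/3061)⁴ = 0.012996 × 3906.68 = 50.8.

L_Q/L_X ≈ 50.8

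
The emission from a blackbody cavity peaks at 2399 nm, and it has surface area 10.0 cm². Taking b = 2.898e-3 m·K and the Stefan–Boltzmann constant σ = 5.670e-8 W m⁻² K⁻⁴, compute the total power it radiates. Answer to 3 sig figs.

P ≈ 121 W

Wien's law: T = b/λ_max = 2.898×10⁻³/2.399×10⁻⁶ = 1208.00 K.
Area A = 10.0 cm² = 1.00×10⁻³ m².
Then P = σAT⁴ = 5.670×10⁻⁸×1.00×10⁻³×(1208.00)⁴ = 121 W.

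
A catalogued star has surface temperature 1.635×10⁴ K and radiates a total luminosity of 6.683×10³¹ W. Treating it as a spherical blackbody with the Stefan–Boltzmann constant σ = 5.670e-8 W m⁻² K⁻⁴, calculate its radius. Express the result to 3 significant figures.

R ≈ 3.62×10¹⁰ m

L = 4πR²σT⁴ ⇒ R = √(L/(4πσT⁴)).
σT⁴ = 4.05186×10⁹ W/m², so R = √(6.683×10³¹/(4π×4.05186×10⁹)) = 3.62×10¹⁰ m.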